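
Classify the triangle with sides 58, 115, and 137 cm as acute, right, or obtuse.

Compare the square of the longest side to the sum of squares of the other two: 58² + 115² = 16589 < 18769 = 137².

obtuse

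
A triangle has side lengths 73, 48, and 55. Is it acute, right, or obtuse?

right

Compare the square of the longest side to the sum of squares of the other two: 48² + 55² = 5329 = 73².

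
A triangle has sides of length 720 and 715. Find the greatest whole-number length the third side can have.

1434

The third side must be strictly less than 720 + 715 = 1435.
The largest integer below 1435 is 1434.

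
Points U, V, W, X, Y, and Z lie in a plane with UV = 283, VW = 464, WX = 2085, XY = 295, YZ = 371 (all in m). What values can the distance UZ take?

672 ≤ UZ ≤ 3498 m

The maximum is all hops collinear in one direction: 283 + 464 + 2085 + 295 + 371 = 3498.
The longest hop is 2085; the others sum to 1413. Folding the others back against it leaves at least 2085 − 1413 = 672.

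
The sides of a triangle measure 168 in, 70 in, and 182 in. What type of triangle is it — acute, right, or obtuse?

right

Compare the square of the longest side to the sum of squares of the other two: 70² + 168² = 33124 = 182².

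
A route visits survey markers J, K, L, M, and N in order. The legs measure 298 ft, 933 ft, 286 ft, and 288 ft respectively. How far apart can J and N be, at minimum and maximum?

The maximum is all hops collinear in one direction: 298 + 933 + 286 + 288 = 1805.
The longest hop is 933; the others sum to 872. Folding the others back against it leaves at least 933 − 872 = 61.

61 ≤ JN ≤ 1805 ft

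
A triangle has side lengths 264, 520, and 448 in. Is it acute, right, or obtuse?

right

Compare the square of the longest side to the sum of squares of the other two: 264² + 448² = 270400 = 520².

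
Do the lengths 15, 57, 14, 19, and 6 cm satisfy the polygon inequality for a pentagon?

For a pentagon, each side must be shorter than the sum of the others.
Here the longest side is 57, but the remaining 4 sides sum to only 54.

No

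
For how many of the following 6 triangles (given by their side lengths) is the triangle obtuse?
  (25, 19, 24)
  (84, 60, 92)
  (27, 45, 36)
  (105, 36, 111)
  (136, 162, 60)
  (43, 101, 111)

2

(25,19,24): 19²+24² = 937 > 625 = 25² → acute
(84,60,92): 60²+84² = 10656 > 8464 = 92² → acute
(27,45,36): 27²+36² = 2025 = 45² → right
(105,36,111): 36²+105² = 12321 = 111² → right
(136,162,60): 60²+136² = 22096 < 26244 = 162² → obtuse
(43,101,111): 43²+101² = 12050 < 12321 = 111² → obtuse
2 of the 6 are obtuse.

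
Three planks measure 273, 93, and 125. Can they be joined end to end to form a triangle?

No

The longest side is 273, but the other two sum to only 218.
218 < 273, so the triangle inequality fails.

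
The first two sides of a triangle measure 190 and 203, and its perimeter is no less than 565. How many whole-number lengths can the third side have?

221

Triangle inequality: 13 < x < 393. Perimeter ≥ 565 gives x ≥ 565 − 190 − 203 = 172.
So 172 ≤ x < 393; integers 172 through 392: 221 values.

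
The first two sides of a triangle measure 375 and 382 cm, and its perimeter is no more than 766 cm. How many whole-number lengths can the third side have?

2

Triangle inequality: 7 < x < 757. Perimeter ≤ 766 gives x ≤ 766 − 375 − 382 = 9.
So 7 < x ≤ 9; integers 8 through 9: 2 values.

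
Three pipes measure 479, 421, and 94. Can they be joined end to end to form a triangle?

Yes

The longest side is 479, and the other two sum to 515.
Since 515 > 479, the triangle inequality holds.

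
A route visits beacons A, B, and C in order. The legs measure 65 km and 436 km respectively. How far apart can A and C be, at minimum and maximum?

371 ≤ AC ≤ 501 km

By the triangle inequality, |65 − 436| ≤ AC ≤ 65 + 436.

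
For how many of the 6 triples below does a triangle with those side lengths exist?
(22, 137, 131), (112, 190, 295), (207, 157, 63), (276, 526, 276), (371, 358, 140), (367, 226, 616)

(22,131,137): 22+131 > 137 → valid
(112,190,295): 112+190 > 295 → valid
(63,157,207): 63+157 > 207 → valid
(276,276,526): 276+276 > 526 → valid
(140,358,371): 140+358 > 371 → valid
(226,367,616): 226+367 ≤ 616 → not valid
5 of the 6 triples form a triangle.

5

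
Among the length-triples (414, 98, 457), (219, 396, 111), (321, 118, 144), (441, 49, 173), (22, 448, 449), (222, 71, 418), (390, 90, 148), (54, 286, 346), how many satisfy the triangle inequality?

(98,414,457): 98+414 > 457 → valid
(111,219,396): 111+219 ≤ 396 → not valid
(118,144,321): 118+144 ≤ 321 → not valid
(49,173,441): 49+173 ≤ 441 → not valid
(22,448,449): 22+448 > 449 → valid
(71,222,418): 71+222 ≤ 418 → not valid
(90,148,390): 90+148 ≤ 390 → not valid
(54,286,346): 54+286 ≤ 346 → not valid
2 of the 8 triples form a triangle.

2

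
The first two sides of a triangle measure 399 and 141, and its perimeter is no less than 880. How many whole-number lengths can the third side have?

200

Triangle inequality: 258 < x < 540. Perimeter ≥ 880 gives x ≥ 880 − 399 − 141 = 340.
So 340 ≤ x < 540; integers 340 through 539: 200 values.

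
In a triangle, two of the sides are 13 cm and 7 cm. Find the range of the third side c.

By the triangle inequality, c must be less than 13 + 7 = 20 and greater than |13 − 7| = 6.

6 < c < 20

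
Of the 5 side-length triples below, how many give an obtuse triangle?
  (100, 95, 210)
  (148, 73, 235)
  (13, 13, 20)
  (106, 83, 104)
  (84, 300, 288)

1

(100,95,210): 95+100 ≤ 210, not a triangle
(148,73,235): 73+148 ≤ 235, not a triangle
(13,13,20): 13²+13² = 338 < 400 = 20² → obtuse
(106,83,104): 83²+104² = 17705 > 11236 = 106² → acute
(84,300,288): 84²+288² = 90000 = 300² → right
1 of the 5 is obtuse.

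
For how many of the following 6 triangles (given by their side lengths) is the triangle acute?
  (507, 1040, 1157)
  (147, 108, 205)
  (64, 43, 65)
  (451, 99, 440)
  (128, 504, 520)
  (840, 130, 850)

1

(507,1040,1157): 507²+1040² = 1338649 = 1157² → right
(147,108,205): 108²+147² = 33273 < 42025 = 205² → obtuse
(64,43,65): 43²+64² = 5945 > 4225 = 65² → acute
(451,99,440): 99²+440² = 203401 = 451² → right
(128,504,520): 128²+504² = 270400 = 520² → right
(840,130,850): 130²+840² = 722500 = 850² → right
1 of the 6 is acute.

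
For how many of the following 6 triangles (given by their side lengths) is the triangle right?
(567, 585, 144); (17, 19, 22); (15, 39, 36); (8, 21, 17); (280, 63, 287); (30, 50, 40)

4

(567,585,144): 144²+567² = 342225 = 585² → right
(17,19,22): 17²+19² = 650 > 484 = 22² → acute
(15,39,36): 15²+36² = 1521 = 39² → right
(8,21,17): 8²+17² = 353 < 441 = 21² → obtuse
(280,63,287): 63²+280² = 82369 = 287² → right
(30,50,40): 30²+40² = 2500 = 50² → right
4 of the 6 are right.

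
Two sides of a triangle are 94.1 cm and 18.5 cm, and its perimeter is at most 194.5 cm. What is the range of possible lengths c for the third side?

Triangle inequality alone gives 75.6 < c < 112.6.
The perimeter condition gives c ≤ 194.5 − 94.1 − 18.5 = 81.9.
Intersecting the two: 75.6 < c ≤ 81.9.

75.6 < c ≤ 81.9 cm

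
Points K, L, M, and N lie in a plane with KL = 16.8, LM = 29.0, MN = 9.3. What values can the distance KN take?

2.9 ≤ KN ≤ 55.1

The maximum is all hops collinear in one direction: 16.8 + 29.0 + 9.3 = 55.1.
The longest hop is 29.0; the others sum to 26.1. Folding the others back against it leaves at least 29.0 − 26.1 = 2.9.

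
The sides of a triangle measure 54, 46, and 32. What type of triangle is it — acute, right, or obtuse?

acute

Compare the square of the longest side to the sum of squares of the other two: 32² + 46² = 3140 > 2916 = 54².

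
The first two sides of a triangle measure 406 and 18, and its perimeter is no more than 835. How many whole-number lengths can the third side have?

Triangle inequality: 388 < x < 424. Perimeter ≤ 835 gives x ≤ 835 − 406 − 18 = 411.
So 388 < x ≤ 411; integers 389 through 411: 23 values.

23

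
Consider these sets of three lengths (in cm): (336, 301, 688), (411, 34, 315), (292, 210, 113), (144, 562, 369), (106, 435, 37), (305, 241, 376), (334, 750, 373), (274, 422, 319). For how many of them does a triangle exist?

3

(301,336,688): 301+336 ≤ 688 → not valid
(34,315,411): 34+315 ≤ 411 → not valid
(113,210,292): 113+210 > 292 → valid
(144,369,562): 144+369 ≤ 562 → not valid
(37,106,435): 37+106 ≤ 435 → not valid
(241,305,376): 241+305 > 376 → valid
(334,373,750): 334+373 ≤ 750 → not valid
(274,319,422): 274+319 > 422 → valid
3 of the 8 triples form a triangle.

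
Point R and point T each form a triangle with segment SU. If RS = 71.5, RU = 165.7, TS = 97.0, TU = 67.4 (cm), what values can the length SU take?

From triangle RSU: |71.5 − 165.7| < SU < 71.5 + 165.7, i.e. 94.2 < SU < 237.2.
From triangle TSU: 29.6 < SU < 164.4.
Both must hold, so SU lies in the intersection.

94.2 < SU < 164.4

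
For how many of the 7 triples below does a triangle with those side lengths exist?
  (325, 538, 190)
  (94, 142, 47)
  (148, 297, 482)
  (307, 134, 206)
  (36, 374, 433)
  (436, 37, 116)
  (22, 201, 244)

1

(190,325,538): 190+325 ≤ 538 → not valid
(47,94,142): 47+94 ≤ 142 → not valid
(148,297,482): 148+297 ≤ 482 → not valid
(134,206,307): 134+206 > 307 → valid
(36,374,433): 36+374 ≤ 433 → not valid
(37,116,436): 37+116 ≤ 436 → not valid
(22,201,244): 22+201 ≤ 244 → not valid
1 of the 7 triples forms a triangle.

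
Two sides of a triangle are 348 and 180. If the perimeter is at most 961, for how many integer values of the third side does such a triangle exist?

265

Triangle inequality: 168 < x < 528. Perimeter ≤ 961 gives x ≤ 961 − 348 − 180 = 433.
So 168 < x ≤ 433; integers 169 through 433: 265 values.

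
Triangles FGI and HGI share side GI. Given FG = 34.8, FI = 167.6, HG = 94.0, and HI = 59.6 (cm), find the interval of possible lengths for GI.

From triangle FGI: |34.8 − 167.6| < GI < 34.8 + 167.6, i.e. 132.8 < GI < 202.4.
From triangle HGI: 34.4 < GI < 153.6.
Both must hold, so GI lies in the intersection.

132.8 < GI < 153.6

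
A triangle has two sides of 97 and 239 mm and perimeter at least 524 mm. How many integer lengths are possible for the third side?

148

Triangle inequality: 142 < x < 336. Perimeter ≥ 524 gives x ≥ 524 − 97 − 239 = 188.
So 188 ≤ x < 336; integers 188 through 335: 148 values.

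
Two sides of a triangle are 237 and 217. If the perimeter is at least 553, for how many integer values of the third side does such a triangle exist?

355

Triangle inequality: 20 < x < 454. Perimeter ≥ 553 gives x ≥ 553 − 237 − 217 = 99.
So 99 ≤ x < 454; integers 99 through 453: 355 values.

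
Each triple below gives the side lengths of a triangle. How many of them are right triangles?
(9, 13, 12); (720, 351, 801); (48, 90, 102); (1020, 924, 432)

(9,13,12): 9²+12² = 225 > 169 = 13² → acute
(720,351,801): 351²+720² = 641601 = 801² → right
(48,90,102): 48²+90² = 10404 = 102² → right
(1020,924,432): 432²+924² = 1040400 = 1020² → right
3 of the 4 are right.

3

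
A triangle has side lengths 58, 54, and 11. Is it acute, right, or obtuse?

obtuse

Compare the square of the longest side to the sum of squares of the other two: 11² + 54² = 3037 < 3364 = 58².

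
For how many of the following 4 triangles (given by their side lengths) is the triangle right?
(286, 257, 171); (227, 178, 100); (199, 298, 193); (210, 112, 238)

1

(286,257,171): 171²+257² = 95290 > 81796 = 286² → acute
(227,178,100): 100²+178² = 41684 < 51529 = 227² → obtuse
(199,298,193): 193²+199² = 76850 < 88804 = 298² → obtuse
(210,112,238): 112²+210² = 56644 = 238² → right
1 of the 4 is right.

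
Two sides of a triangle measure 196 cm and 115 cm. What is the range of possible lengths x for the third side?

81 < x < 311

By the triangle inequality, x must be less than 196 + 115 = 311 and greater than |196 − 115| = 81.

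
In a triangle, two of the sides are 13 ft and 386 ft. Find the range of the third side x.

By the triangle inequality, x must be less than 13 + 386 = 399 and greater than |13 − 386| = 373.

373 < x < 399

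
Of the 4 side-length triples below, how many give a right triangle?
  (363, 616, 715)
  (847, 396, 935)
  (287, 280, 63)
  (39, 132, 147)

(363,616,715): 363²+616² = 511225 = 715² → right
(847,396,935): 396²+847² = 874225 = 935² → right
(287,280,63): 63²+280² = 82369 = 287² → right
(39,132,147): 39²+132² = 18945 < 21609 = 147² → obtuse
3 of the 4 are right.

3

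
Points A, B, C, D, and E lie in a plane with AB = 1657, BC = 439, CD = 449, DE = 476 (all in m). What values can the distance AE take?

The maximum is all hops collinear in one direction: 1657 + 439 + 449 + 476 = 3021.
The longest hop is 1657; the others sum to 1364. Folding the others back against it leaves at least 1657 − 1364 = 293.

293 ≤ AE ≤ 3021 m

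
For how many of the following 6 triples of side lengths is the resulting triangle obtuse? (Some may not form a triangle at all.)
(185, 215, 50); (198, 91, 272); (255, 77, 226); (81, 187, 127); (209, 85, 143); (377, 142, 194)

5

(185,215,50): 50²+185² = 36725 < 46225 = 215² → obtuse
(198,91,272): 91²+198² = 47485 < 73984 = 272² → obtuse
(255,77,226): 77²+226² = 57005 < 65025 = 255² → obtuse
(81,187,127): 81²+127² = 22690 < 34969 = 187² → obtuse
(209,85,143): 85²+143² = 27674 < 43681 = 209² → obtuse
(377,142,194): 142+194 ≤ 377, not a triangle
5 of the 6 are obtuse.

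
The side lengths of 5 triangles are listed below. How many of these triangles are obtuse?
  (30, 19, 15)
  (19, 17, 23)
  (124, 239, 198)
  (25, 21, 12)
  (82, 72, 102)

(30,19,15): 15²+19² = 586 < 900 = 30² → obtuse
(19,17,23): 17²+19² = 650 > 529 = 23² → acute
(124,239,198): 124²+198² = 54580 < 57121 = 239² → obtuse
(25,21,12): 12²+21² = 585 < 625 = 25² → obtuse
(82,72,102): 72²+82² = 11908 > 10404 = 102² → acute
3 of the 5 are obtuse.

3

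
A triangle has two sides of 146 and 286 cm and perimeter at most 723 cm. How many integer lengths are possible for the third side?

151

Triangle inequality: 140 < x < 432. Perimeter ≤ 723 gives x ≤ 723 − 146 − 286 = 291.
So 140 < x ≤ 291; integers 141 through 291: 151 values.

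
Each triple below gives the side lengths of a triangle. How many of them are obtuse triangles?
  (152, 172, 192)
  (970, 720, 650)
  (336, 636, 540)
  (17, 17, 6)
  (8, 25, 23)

(152,172,192): 152²+172² = 52688 > 36864 = 192² → acute
(970,720,650): 650²+720² = 940900 = 970² → right
(336,636,540): 336²+540² = 404496 = 636² → right
(17,17,6): 6²+17² = 325 > 289 = 17² → acute
(8,25,23): 8²+23² = 593 < 625 = 25² → obtuse
1 of the 5 is obtuse.

1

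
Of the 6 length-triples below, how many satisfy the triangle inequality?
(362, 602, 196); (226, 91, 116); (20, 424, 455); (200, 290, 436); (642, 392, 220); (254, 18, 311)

1

(196,362,602): 196+362 ≤ 602 → not valid
(91,116,226): 91+116 ≤ 226 → not valid
(20,424,455): 20+424 ≤ 455 → not valid
(200,290,436): 200+290 > 436 → valid
(220,392,642): 220+392 ≤ 642 → not valid
(18,254,311): 18+254 ≤ 311 → not valid
1 of the 6 triples forms a triangle.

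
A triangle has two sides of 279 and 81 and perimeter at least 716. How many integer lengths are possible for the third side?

4

Triangle inequality: 198 < x < 360. Perimeter ≥ 716 gives x ≥ 716 − 279 − 81 = 356.
So 356 ≤ x < 360; integers 356 through 359: 4 values.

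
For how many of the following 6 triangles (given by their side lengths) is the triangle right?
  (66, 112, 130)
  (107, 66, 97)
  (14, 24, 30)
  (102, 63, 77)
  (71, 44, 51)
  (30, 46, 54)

1

(66,112,130): 66²+112² = 16900 = 130² → right
(107,66,97): 66²+97² = 13765 > 11449 = 107² → acute
(14,24,30): 14²+24² = 772 < 900 = 30² → obtuse
(102,63,77): 63²+77² = 9898 < 10404 = 102² → obtuse
(71,44,51): 44²+51² = 4537 < 5041 = 71² → obtuse
(30,46,54): 30²+46² = 3016 > 2916 = 54² → acute
1 of the 6 is right.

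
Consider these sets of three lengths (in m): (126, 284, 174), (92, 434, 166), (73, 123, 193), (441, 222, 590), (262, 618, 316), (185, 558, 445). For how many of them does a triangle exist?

(126,174,284): 126+174 > 284 → valid
(92,166,434): 92+166 ≤ 434 → not valid
(73,123,193): 73+123 > 193 → valid
(222,441,590): 222+441 > 590 → valid
(262,316,618): 262+316 ≤ 618 → not valid
(185,445,558): 185+445 > 558 → valid
4 of the 6 triples form a triangle.

4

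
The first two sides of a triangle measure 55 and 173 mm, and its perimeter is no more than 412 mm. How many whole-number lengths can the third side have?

Triangle inequality: 118 < x < 228. Perimeter ≤ 412 gives x ≤ 412 − 55 − 173 = 184.
So 118 < x ≤ 184; integers 119 through 184: 66 values.

66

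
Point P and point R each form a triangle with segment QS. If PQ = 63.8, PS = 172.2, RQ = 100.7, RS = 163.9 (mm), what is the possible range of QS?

108.4 < QS < 236.0

From triangle PQS: |63.8 − 172.2| < QS < 63.8 + 172.2, i.e. 108.4 < QS < 236.0.
From triangle RQS: 63.2 < QS < 264.6.
Both must hold, so QS lies in the intersection.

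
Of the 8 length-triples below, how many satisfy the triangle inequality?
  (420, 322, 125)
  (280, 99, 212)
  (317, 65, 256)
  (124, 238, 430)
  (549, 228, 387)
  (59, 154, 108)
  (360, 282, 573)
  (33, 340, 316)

7

(125,322,420): 125+322 > 420 → valid
(99,212,280): 99+212 > 280 → valid
(65,256,317): 65+256 > 317 → valid
(124,238,430): 124+238 ≤ 430 → not valid
(228,387,549): 228+387 > 549 → valid
(59,108,154): 59+108 > 154 → valid
(282,360,573): 282+360 > 573 → valid
(33,316,340): 33+316 > 340 → valid
7 of the 8 triples form a triangle.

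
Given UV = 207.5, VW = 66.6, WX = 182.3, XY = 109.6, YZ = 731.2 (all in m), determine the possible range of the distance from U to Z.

165.2 ≤ UZ ≤ 1297.2 m

The maximum is all hops collinear in one direction: 207.5 + 66.6 + 182.3 + 109.6 + 731.2 = 1297.2.
The longest hop is 731.2; the others sum to 566.0. Folding the others back against it leaves at least 731.2 − 566.0 = 165.2.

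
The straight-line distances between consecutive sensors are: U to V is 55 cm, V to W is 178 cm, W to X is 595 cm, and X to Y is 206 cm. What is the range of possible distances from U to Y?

The maximum is all hops collinear in one direction: 55 + 178 + 595 + 206 = 1034.
The longest hop is 595; the others sum to 439. Folding the others back against it leaves at least 595 − 439 = 156.

156 ≤ UY ≤ 1034 cm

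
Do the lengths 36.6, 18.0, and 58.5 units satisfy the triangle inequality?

No

The longest side is 58.5, but the other two sum to only 54.6.
54.6 < 58.5, so the triangle inequality fails.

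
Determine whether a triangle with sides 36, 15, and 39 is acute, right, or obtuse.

right

Compare the square of the longest side to the sum of squares of the other two: 15² + 36² = 1521 = 39².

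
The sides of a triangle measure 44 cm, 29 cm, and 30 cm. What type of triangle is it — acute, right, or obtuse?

obtuse

Compare the square of the longest side to the sum of squares of the other two: 29² + 30² = 1741 < 1936 = 44².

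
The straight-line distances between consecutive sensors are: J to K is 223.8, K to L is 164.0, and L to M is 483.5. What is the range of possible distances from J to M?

The maximum is all hops collinear in one direction: 223.8 + 164.0 + 483.5 = 871.3.
The longest hop is 483.5; the others sum to 387.8. Folding the others back against it leaves at least 483.5 − 387.8 = 95.7.

95.7 ≤ JM ≤ 871.3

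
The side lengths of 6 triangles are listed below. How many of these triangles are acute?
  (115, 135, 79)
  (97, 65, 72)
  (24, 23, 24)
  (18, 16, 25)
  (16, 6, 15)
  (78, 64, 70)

4

(115,135,79): 79²+115² = 19466 > 18225 = 135² → acute
(97,65,72): 65²+72² = 9409 = 97² → right
(24,23,24): 23²+24² = 1105 > 576 = 24² → acute
(18,16,25): 16²+18² = 580 < 625 = 25² → obtuse
(16,6,15): 6²+15² = 261 > 256 = 16² → acute
(78,64,70): 64²+70² = 8996 > 6084 = 78² → acute
4 of the 6 are acute.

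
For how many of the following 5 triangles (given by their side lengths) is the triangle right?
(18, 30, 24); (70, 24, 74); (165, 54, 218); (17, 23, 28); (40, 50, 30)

(18,30,24): 18²+24² = 900 = 30² → right
(70,24,74): 24²+70² = 5476 = 74² → right
(165,54,218): 54²+165² = 30141 < 47524 = 218² → obtuse
(17,23,28): 17²+23² = 818 > 784 = 28² → acute
(40,50,30): 30²+40² = 2500 = 50² → right
3 of the 5 are right.

3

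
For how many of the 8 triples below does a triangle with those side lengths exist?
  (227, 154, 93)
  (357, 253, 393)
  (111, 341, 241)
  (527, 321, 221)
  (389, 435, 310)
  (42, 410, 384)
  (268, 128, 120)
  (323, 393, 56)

6

(93,154,227): 93+154 > 227 → valid
(253,357,393): 253+357 > 393 → valid
(111,241,341): 111+241 > 341 → valid
(221,321,527): 221+321 > 527 → valid
(310,389,435): 310+389 > 435 → valid
(42,384,410): 42+384 > 410 → valid
(120,128,268): 120+128 ≤ 268 → not valid
(56,323,393): 56+323 ≤ 393 → not valid
6 of the 8 triples form a triangle.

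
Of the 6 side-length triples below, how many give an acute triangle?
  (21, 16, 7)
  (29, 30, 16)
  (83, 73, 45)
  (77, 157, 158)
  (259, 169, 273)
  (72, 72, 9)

5

(21,16,7): 7²+16² = 305 < 441 = 21² → obtuse
(29,30,16): 16²+29² = 1097 > 900 = 30² → acute
(83,73,45): 45²+73² = 7354 > 6889 = 83² → acute
(77,157,158): 77²+157² = 30578 > 24964 = 158² → acute
(259,169,273): 169²+259² = 95642 > 74529 = 273² → acute
(72,72,9): 9²+72² = 5265 > 5184 = 72² → acute
5 of the 6 are acute.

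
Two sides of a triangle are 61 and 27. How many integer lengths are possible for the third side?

53

The third side lies in the open interval (34, 88).
Integers from 35 to 87 inclusive: 87 − 35 + 1 = 53.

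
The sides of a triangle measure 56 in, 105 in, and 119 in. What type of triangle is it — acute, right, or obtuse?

Compare the square of the longest side to the sum of squares of the other two: 56² + 105² = 14161 = 119².

right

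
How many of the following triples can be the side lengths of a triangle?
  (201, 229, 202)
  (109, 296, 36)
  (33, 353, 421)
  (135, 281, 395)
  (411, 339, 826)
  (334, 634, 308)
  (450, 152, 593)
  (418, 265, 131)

4

(201,202,229): 201+202 > 229 → valid
(36,109,296): 36+109 ≤ 296 → not valid
(33,353,421): 33+353 ≤ 421 → not valid
(135,281,395): 135+281 > 395 → valid
(339,411,826): 339+411 ≤ 826 → not valid
(308,334,634): 308+334 > 634 → valid
(152,450,593): 152+450 > 593 → valid
(131,265,418): 131+265 ≤ 418 → not valid
4 of the 8 triples form a triangle.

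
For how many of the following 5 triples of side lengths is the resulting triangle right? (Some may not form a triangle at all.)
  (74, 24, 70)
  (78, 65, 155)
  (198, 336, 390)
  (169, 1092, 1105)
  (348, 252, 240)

4

(74,24,70): 24²+70² = 5476 = 74² → right
(78,65,155): 65+78 ≤ 155, not a triangle
(198,336,390): 198²+336² = 152100 = 390² → right
(169,1092,1105): 169²+1092² = 1221025 = 1105² → right
(348,252,240): 240²+252² = 121104 = 348² → right
4 of the 5 are right.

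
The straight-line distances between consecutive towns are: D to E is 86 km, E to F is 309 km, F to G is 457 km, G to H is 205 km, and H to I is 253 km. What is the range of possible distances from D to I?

The maximum is all hops collinear in one direction: 86 + 309 + 457 + 205 + 253 = 1310.
The longest hop is 457; the others sum to 853. Since 457 ≤ 853, the path can fold back on itself completely, so the minimum distance is 0.

0 ≤ DI ≤ 1310 km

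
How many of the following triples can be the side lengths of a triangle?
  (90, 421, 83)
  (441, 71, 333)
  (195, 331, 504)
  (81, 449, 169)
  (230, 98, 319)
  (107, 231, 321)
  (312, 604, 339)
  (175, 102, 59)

(83,90,421): 83+90 ≤ 421 → not valid
(71,333,441): 71+333 ≤ 441 → not valid
(195,331,504): 195+331 > 504 → valid
(81,169,449): 81+169 ≤ 449 → not valid
(98,230,319): 98+230 > 319 → valid
(107,231,321): 107+231 > 321 → valid
(312,339,604): 312+339 > 604 → valid
(59,102,175): 59+102 ≤ 175 → not valid
4 of the 8 triples form a triangle.

4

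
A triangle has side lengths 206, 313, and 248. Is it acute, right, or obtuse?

acute

Compare the square of the longest side to the sum of squares of the other two: 206² + 248² = 103940 > 97969 = 313².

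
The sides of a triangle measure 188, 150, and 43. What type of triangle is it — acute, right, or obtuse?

obtuse

Compare the square of the longest side to the sum of squares of the other two: 43² + 150² = 24349 < 35344 = 188².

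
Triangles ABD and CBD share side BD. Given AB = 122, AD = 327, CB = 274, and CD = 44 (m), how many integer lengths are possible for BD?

87

From triangle ABD: 205 < BD < 449.
From triangle CBD: 230 < BD < 318.
Intersection: 230 < BD < 318, so integers 231 through 317: 87 values.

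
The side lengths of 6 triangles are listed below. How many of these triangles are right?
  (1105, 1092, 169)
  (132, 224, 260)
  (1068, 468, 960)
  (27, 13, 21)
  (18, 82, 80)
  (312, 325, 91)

5

(1105,1092,169): 169²+1092² = 1221025 = 1105² → right
(132,224,260): 132²+224² = 67600 = 260² → right
(1068,468,960): 468²+960² = 1140624 = 1068² → right
(27,13,21): 13²+21² = 610 < 729 = 27² → obtuse
(18,82,80): 18²+80² = 6724 = 82² → right
(312,325,91): 91²+312² = 105625 = 325² → right
5 of the 6 are right.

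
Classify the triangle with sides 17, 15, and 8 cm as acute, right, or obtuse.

Compare the square of the longest side to the sum of squares of the other two: 8² + 15² = 289 = 17².

right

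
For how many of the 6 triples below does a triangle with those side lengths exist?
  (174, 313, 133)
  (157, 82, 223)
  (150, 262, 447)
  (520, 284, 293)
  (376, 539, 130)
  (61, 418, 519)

(133,174,313): 133+174 ≤ 313 → not valid
(82,157,223): 82+157 > 223 → valid
(150,262,447): 150+262 ≤ 447 → not valid
(284,293,520): 284+293 > 520 → valid
(130,376,539): 130+376 ≤ 539 → not valid
(61,418,519): 61+418 ≤ 519 → not valid
2 of the 6 triples form a triangle.

2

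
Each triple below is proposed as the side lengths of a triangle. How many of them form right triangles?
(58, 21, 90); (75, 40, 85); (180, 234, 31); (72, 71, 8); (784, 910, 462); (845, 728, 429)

3

(58,21,90): 21+58 ≤ 90, not a triangle
(75,40,85): 40²+75² = 7225 = 85² → right
(180,234,31): 31+180 ≤ 234, not a triangle
(72,71,8): 8²+71² = 5105 < 5184 = 72² → obtuse
(784,910,462): 462²+784² = 828100 = 910² → right
(845,728,429): 429²+728² = 714025 = 845² → right
3 of the 6 are right.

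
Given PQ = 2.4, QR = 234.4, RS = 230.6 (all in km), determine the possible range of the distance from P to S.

1.4 ≤ PS ≤ 467.4 km

The maximum is all hops collinear in one direction: 2.4 + 234.4 + 230.6 = 467.4.
The longest hop is 234.4; the others sum to 233.0. Folding the others back against it leaves at least 234.4 − 233.0 = 1.4.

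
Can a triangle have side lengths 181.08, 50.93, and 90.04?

The longest side is 181.08, but the other two sum to only 140.97.
140.97 < 181.08, so the triangle inequality fails.

No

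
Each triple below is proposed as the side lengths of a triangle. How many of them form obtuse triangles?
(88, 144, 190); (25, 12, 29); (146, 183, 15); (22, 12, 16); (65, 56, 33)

3

(88,144,190): 88²+144² = 28480 < 36100 = 190² → obtuse
(25,12,29): 12²+25² = 769 < 841 = 29² → obtuse
(146,183,15): 15+146 ≤ 183, not a triangle
(22,12,16): 12²+16² = 400 < 484 = 22² → obtuse
(65,56,33): 33²+56² = 4225 = 65² → right
3 of the 5 are obtuse.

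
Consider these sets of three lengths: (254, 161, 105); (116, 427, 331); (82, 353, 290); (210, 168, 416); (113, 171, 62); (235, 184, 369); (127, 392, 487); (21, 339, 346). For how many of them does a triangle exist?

7

(105,161,254): 105+161 > 254 → valid
(116,331,427): 116+331 > 427 → valid
(82,290,353): 82+290 > 353 → valid
(168,210,416): 168+210 ≤ 416 → not valid
(62,113,171): 62+113 > 171 → valid
(184,235,369): 184+235 > 369 → valid
(127,392,487): 127+392 > 487 → valid
(21,339,346): 21+339 > 346 → valid
7 of the 8 triples form a triangle.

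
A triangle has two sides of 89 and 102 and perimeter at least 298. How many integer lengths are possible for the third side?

84

Triangle inequality: 13 < x < 191. Perimeter ≥ 298 gives x ≥ 298 − 89 − 102 = 107.
So 107 ≤ x < 191; integers 107 through 190: 84 values.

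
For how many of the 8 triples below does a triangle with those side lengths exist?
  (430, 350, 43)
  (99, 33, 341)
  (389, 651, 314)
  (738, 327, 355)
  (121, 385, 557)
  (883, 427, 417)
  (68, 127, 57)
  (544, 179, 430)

(43,350,430): 43+350 ≤ 430 → not valid
(33,99,341): 33+99 ≤ 341 → not valid
(314,389,651): 314+389 > 651 → valid
(327,355,738): 327+355 ≤ 738 → not valid
(121,385,557): 121+385 ≤ 557 → not valid
(417,427,883): 417+427 ≤ 883 → not valid
(57,68,127): 57+68 ≤ 127 → not valid
(179,430,544): 179+430 > 544 → valid
2 of the 8 triples form a triangle.

2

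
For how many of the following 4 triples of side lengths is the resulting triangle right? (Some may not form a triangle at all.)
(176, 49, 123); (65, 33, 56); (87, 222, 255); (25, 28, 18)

(176,49,123): 49+123 ≤ 176, not a triangle
(65,33,56): 33²+56² = 4225 = 65² → right
(87,222,255): 87²+222² = 56853 < 65025 = 255² → obtuse
(25,28,18): 18²+25² = 949 > 784 = 28² → acute
1 of the 4 is right.

1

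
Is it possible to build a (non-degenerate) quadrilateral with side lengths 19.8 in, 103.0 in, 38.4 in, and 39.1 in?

For a quadrilateral, each side must be shorter than the sum of the others.
Here the longest side is 103.0, but the remaining 3 sides sum to only 97.3.

No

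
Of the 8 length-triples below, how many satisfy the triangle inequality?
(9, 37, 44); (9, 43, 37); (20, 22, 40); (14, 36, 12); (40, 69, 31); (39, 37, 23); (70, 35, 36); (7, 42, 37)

(9,37,44): 9+37 > 44 → valid
(9,37,43): 9+37 > 43 → valid
(20,22,40): 20+22 > 40 → valid
(12,14,36): 12+14 ≤ 36 → not valid
(31,40,69): 31+40 > 69 → valid
(23,37,39): 23+37 > 39 → valid
(35,36,70): 35+36 > 70 → valid
(7,37,42): 7+37 > 42 → valid
7 of the 8 triples form a triangle.

7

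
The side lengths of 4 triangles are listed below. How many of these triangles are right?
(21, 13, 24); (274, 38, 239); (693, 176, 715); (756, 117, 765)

2

(21,13,24): 13²+21² = 610 > 576 = 24² → acute
(274,38,239): 38²+239² = 58565 < 75076 = 274² → obtuse
(693,176,715): 176²+693² = 511225 = 715² → right
(756,117,765): 117²+756² = 585225 = 765² → right
2 of the 4 are right.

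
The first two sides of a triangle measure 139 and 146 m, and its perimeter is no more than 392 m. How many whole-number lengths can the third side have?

Triangle inequality: 7 < x < 285. Perimeter ≤ 392 gives x ≤ 392 − 139 − 146 = 107.
So 7 < x ≤ 107; integers 8 through 107: 100 values.

100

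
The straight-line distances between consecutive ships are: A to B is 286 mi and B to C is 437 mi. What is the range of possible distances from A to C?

151 ≤ AC ≤ 723 mi

By the triangle inequality, |286 − 437| ≤ AC ≤ 286 + 437.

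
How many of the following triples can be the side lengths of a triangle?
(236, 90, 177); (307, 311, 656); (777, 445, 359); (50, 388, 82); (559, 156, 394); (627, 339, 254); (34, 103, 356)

2

(90,177,236): 90+177 > 236 → valid
(307,311,656): 307+311 ≤ 656 → not valid
(359,445,777): 359+445 > 777 → valid
(50,82,388): 50+82 ≤ 388 → not valid
(156,394,559): 156+394 ≤ 559 → not valid
(254,339,627): 254+339 ≤ 627 → not valid
(34,103,356): 34+103 ≤ 356 → not valid
2 of the 7 triples form a triangle.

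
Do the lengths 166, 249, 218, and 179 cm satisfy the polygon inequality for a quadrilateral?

Yes

A quadrilateral exists iff every side is shorter than the sum of the others — equivalently, the longest side is less than the sum of the rest.
Longest side 249 < 563 (sum of the remaining 3), so yes.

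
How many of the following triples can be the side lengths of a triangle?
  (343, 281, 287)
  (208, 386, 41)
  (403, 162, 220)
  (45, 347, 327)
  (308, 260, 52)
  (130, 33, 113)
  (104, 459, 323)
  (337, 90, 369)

5

(281,287,343): 281+287 > 343 → valid
(41,208,386): 41+208 ≤ 386 → not valid
(162,220,403): 162+220 ≤ 403 → not valid
(45,327,347): 45+327 > 347 → valid
(52,260,308): 52+260 > 308 → valid
(33,113,130): 33+113 > 130 → valid
(104,323,459): 104+323 ≤ 459 → not valid
(90,337,369): 90+337 > 369 → valid
5 of the 8 triples form a triangle.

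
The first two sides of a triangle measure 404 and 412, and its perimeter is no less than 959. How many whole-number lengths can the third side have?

673

Triangle inequality: 8 < x < 816. Perimeter ≥ 959 gives x ≥ 959 − 404 − 412 = 143.
So 143 ≤ x < 816; integers 143 through 815: 673 values.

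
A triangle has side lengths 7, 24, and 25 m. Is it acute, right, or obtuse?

right

Compare the square of the longest side to the sum of squares of the other two: 7² + 24² = 625 = 25².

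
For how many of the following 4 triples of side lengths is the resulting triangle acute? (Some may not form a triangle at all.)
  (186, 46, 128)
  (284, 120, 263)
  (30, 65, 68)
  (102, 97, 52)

3

(186,46,128): 46+128 ≤ 186, not a triangle
(284,120,263): 120²+263² = 83569 > 80656 = 284² → acute
(30,65,68): 30²+65² = 5125 > 4624 = 68² → acute
(102,97,52): 52²+97² = 12113 > 10404 = 102² → acute
3 of the 4 are acute.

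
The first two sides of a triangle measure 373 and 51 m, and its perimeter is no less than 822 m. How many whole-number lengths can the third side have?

26

Triangle inequality: 322 < x < 424. Perimeter ≥ 822 gives x ≥ 822 − 373 − 51 = 398.
So 398 ≤ x < 424; integers 398 through 423: 26 values.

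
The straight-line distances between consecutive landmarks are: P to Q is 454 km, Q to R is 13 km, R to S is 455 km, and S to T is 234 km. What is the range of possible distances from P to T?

The maximum is all hops collinear in one direction: 454 + 13 + 455 + 234 = 1156.
The longest hop is 455; the others sum to 701. Since 455 ≤ 701, the path can fold back on itself completely, so the minimum distance is 0.

0 ≤ PT ≤ 1156 km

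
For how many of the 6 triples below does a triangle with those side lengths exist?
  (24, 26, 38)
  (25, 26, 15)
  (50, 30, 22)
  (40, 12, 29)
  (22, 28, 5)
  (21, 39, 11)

4

(24,26,38): 24+26 > 38 → valid
(15,25,26): 15+25 > 26 → valid
(22,30,50): 22+30 > 50 → valid
(12,29,40): 12+29 > 40 → valid
(5,22,28): 5+22 ≤ 28 → not valid
(11,21,39): 11+21 ≤ 39 → not valid
4 of the 6 triples form a triangle.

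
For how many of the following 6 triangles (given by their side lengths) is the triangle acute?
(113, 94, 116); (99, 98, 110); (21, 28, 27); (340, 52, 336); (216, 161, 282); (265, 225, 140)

(113,94,116): 94²+113² = 21605 > 13456 = 116² → acute
(99,98,110): 98²+99² = 19405 > 12100 = 110² → acute
(21,28,27): 21²+27² = 1170 > 784 = 28² → acute
(340,52,336): 52²+336² = 115600 = 340² → right
(216,161,282): 161²+216² = 72577 < 79524 = 282² → obtuse
(265,225,140): 140²+225² = 70225 = 265² → right
3 of the 6 are acute.

3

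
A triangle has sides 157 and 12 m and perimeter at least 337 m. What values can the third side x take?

Triangle inequality alone gives 145 < x < 169.
The perimeter condition gives x ≥ 337 − 157 − 12 = 168.
Intersecting the two: 168 ≤ x < 169.

168 ≤ x < 169 m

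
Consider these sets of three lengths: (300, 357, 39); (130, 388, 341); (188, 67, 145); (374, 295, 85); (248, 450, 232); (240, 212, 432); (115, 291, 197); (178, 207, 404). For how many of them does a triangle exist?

(39,300,357): 39+300 ≤ 357 → not valid
(130,341,388): 130+341 > 388 → valid
(67,145,188): 67+145 > 188 → valid
(85,295,374): 85+295 > 374 → valid
(232,248,450): 232+248 > 450 → valid
(212,240,432): 212+240 > 432 → valid
(115,197,291): 115+197 > 291 → valid
(178,207,404): 178+207 ≤ 404 → not valid
6 of the 8 triples form a triangle.

6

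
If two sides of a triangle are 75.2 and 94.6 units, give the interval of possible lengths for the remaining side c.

By the triangle inequality, c must be less than 75.2 + 94.6 = 169.8 and greater than |75.2 − 94.6| = 19.4.

19.4 < c < 169.8 (units)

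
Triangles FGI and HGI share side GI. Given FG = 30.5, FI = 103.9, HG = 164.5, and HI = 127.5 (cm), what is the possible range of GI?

73.4 < GI < 134.4

From triangle FGI: |30.5 − 103.9| < GI < 30.5 + 103.9, i.e. 73.4 < GI < 134.4.
From triangle HGI: 37.0 < GI < 292.0.
Both must hold, so GI lies in the intersection.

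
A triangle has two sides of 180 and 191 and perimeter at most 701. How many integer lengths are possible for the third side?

Triangle inequality: 11 < x < 371. Perimeter ≤ 701 gives x ≤ 701 − 180 − 191 = 330.
So 11 < x ≤ 330; integers 12 through 330: 319 values.

319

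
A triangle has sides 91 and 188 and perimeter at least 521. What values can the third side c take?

242 ≤ c < 279

Triangle inequality alone gives 97 < c < 279.
The perimeter condition gives c ≥ 521 − 91 − 188 = 242.
Intersecting the two: 242 ≤ c < 279.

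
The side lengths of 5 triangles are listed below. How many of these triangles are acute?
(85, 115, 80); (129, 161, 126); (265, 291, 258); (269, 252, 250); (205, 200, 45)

4

(85,115,80): 80²+85² = 13625 > 13225 = 115² → acute
(129,161,126): 126²+129² = 32517 > 25921 = 161² → acute
(265,291,258): 258²+265² = 136789 > 84681 = 291² → acute
(269,252,250): 250²+252² = 126004 > 72361 = 269² → acute
(205,200,45): 45²+200² = 42025 = 205² → right
4 of the 5 are acute.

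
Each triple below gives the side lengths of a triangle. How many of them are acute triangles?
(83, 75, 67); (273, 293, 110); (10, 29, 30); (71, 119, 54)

(83,75,67): 67²+75² = 10114 > 6889 = 83² → acute
(273,293,110): 110²+273² = 86629 > 85849 = 293² → acute
(10,29,30): 10²+29² = 941 > 900 = 30² → acute
(71,119,54): 54²+71² = 7957 < 14161 = 119² → obtuse
3 of the 4 are acute.

3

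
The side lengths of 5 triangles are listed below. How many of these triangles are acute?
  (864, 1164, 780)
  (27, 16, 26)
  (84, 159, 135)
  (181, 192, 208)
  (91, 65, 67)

(864,1164,780): 780²+864² = 1354896 = 1164² → right
(27,16,26): 16²+26² = 932 > 729 = 27² → acute
(84,159,135): 84²+135² = 25281 = 159² → right
(181,192,208): 181²+192² = 69625 > 43264 = 208² → acute
(91,65,67): 65²+67² = 8714 > 8281 = 91² → acute
3 of the 5 are acute.

3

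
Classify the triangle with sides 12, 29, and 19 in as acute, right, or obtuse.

Compare the square of the longest side to the sum of squares of the other two: 12² + 19² = 505 < 841 = 29².

obtuse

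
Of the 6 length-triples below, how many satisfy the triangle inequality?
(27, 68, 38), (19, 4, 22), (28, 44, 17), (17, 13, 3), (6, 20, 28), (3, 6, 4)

(27,38,68): 27+38 ≤ 68 → not valid
(4,19,22): 4+19 > 22 → valid
(17,28,44): 17+28 > 44 → valid
(3,13,17): 3+13 ≤ 17 → not valid
(6,20,28): 6+20 ≤ 28 → not valid
(3,4,6): 3+4 > 6 → valid
3 of the 6 triples form a triangle.

3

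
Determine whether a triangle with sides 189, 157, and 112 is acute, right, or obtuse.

acute

Compare the square of the longest side to the sum of squares of the other two: 112² + 157² = 37193 > 35721 = 189².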